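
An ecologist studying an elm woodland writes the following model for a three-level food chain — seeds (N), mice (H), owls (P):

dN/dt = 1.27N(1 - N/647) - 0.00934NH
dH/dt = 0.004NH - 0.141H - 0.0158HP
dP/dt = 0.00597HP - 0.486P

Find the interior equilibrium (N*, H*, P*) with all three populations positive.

N* ≈ 260, H* ≈ 81.4, P* ≈ 56.8

From dP/dt = 0: 0.00597H* = 0.486, so H* = 81.4.
From dN/dt = 0: 1.27(1 - N*/647) = 0.00934·81.4, giving N* = 647·(1 - 0.599) = 260.
From dH/dt = 0: 0.004·260 - 0.141 = 0.0158P*, so P* = 0.898/0.0158 = 56.8.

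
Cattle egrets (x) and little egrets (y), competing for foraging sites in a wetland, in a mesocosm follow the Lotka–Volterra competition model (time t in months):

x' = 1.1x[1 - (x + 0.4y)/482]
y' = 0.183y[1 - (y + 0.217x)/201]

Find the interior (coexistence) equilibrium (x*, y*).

x* ≈ 440, y* ≈ 106

Setting both brackets to zero gives the nullclines x + 0.4y = 482 and 0.217x + y = 201.
Substituting y = 201 - 0.217x into the first: x(1 - 0.4·0.217) = 482 - 0.4·201.
So x* = 402/0.913 = 440, and then y* = 201 - 0.217·440 = 106.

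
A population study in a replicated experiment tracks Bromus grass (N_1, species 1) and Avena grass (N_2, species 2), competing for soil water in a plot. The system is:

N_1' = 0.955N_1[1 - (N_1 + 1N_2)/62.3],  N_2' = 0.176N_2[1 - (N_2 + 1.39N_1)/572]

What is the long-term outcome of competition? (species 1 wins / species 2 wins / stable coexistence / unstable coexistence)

Compare the nullcline intercepts: K1/α12 = 62.3/1 = 62.3 < K2 = 572; K2/α21 = 572/1.39 = 412 > K1 = 62.3.
Since the inequalities point opposite ways, species 2 can invade but species 1 cannot.

species 2 excludes species 1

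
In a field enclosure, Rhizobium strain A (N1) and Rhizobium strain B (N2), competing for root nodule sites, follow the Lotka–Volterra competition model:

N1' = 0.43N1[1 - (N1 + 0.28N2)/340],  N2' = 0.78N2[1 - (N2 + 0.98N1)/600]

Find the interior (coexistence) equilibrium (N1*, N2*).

N1* ≈ 237, N2* ≈ 368

Setting both brackets to zero gives the nullclines N1 + 0.28N2 = 340 and 0.98N1 + N2 = 600.
Substituting N2 = 600 - 0.98N1 into the first: N1(1 - 0.28·0.98) = 340 - 0.28·600.
So N1* = 172/0.726 = 237, and then N2* = 600 - 0.98·237 = 368.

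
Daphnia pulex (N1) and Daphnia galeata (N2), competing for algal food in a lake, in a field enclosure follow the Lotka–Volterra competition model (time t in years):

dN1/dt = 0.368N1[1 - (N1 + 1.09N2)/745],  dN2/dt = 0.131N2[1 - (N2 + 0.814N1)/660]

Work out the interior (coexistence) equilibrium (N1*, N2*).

Setting both brackets to zero gives the nullclines N1 + 1.09N2 = 745 and 0.814N1 + N2 = 660.
Substituting N2 = 660 - 0.814N1 into the first: N1(1 - 1.09·0.814) = 745 - 1.09·660.
So N1* = 25.6/0.113 = 227, and then N2* = 660 - 0.814·227 = 475.

N1* ≈ 227, N2* ≈ 475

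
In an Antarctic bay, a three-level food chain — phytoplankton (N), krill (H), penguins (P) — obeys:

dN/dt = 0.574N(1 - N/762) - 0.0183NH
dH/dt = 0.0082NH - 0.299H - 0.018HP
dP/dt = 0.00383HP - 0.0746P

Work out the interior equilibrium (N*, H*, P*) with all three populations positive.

N* ≈ 289, H* ≈ 19.5, P* ≈ 115

From dP/dt = 0: 0.00383H* = 0.0746, so H* = 19.5.
From dN/dt = 0: 0.574(1 - N*/762) = 0.0183·19.5, giving N* = 762·(1 - 0.621) = 289.
From dH/dt = 0: 0.0082·289 - 0.299 = 0.018P*, so P* = 2.07/0.018 = 115.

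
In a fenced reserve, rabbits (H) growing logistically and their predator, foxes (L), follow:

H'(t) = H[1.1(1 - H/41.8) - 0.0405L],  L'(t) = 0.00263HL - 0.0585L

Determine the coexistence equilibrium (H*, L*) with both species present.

H* ≈ 22.2, L* ≈ 12.7

From dL/dt = 0 with L > 0: 0.00263H* = 0.0585, so H* = 22.2.
Substitute into dH/dt = 0: 1.1(1 - 22.2/41.8) = 0.0405L*.
The bracket is 0.468, giving L* = 0.515/0.0405 = 12.7.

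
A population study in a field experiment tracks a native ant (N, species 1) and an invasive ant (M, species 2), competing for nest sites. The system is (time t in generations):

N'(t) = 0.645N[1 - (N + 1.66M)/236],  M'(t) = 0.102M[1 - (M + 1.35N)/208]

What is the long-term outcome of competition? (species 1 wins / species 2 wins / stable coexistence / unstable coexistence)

Compare the nullcline intercepts: K1/α12 = 236/1.66 = 142 < K2 = 208; K2/α21 = 208/1.35 = 154 < K1 = 236.
Since both are reversed, neither can invade when rare; the interior point is a saddle.

unstable coexistence (outcome depends on initial conditions)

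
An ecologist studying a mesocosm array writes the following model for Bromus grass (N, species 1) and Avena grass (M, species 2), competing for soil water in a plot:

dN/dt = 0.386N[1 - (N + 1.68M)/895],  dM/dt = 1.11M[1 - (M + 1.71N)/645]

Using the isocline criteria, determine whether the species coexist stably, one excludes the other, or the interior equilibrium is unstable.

unstable coexistence (outcome depends on initial conditions)

Compare the nullcline intercepts: K1/α12 = 895/1.68 = 533 < K2 = 645; K2/α21 = 645/1.71 = 377 < K1 = 895.
Since both are reversed, neither can invade when rare; the interior point is a saddle.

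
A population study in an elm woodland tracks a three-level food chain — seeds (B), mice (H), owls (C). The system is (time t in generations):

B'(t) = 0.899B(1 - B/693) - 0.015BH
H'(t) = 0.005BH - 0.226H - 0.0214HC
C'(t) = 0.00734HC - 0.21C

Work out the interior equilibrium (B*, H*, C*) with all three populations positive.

From dC/dt = 0: 0.00734H* = 0.21, so H* = 28.6.
From dB/dt = 0: 0.899(1 - B*/693) = 0.015·28.6, giving B* = 693·(1 - 0.477) = 362.
From dH/dt = 0: 0.005·362 - 0.226 = 0.0214C*, so C* = 1.58/0.0214 = 74.1.

B* ≈ 362, H* ≈ 28.6, C* ≈ 74.1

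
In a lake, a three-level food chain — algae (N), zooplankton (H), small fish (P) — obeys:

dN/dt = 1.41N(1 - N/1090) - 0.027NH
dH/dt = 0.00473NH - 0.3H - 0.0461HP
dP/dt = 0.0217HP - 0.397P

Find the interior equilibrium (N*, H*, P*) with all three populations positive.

N* ≈ 708, H* ≈ 18.3, P* ≈ 66.1

From dP/dt = 0: 0.0217H* = 0.397, so H* = 18.3.
From dN/dt = 0: 1.41(1 - N*/1090) = 0.027·18.3, giving N* = 1090·(1 - 0.35) = 708.
From dH/dt = 0: 0.00473·708 - 0.3 = 0.0461P*, so P* = 3.05/0.0461 = 66.1.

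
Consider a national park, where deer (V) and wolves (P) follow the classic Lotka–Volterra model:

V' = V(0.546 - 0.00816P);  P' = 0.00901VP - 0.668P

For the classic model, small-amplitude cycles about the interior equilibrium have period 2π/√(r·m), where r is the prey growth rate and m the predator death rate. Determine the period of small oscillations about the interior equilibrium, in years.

T ≈ 10.4 years

Here r = 0.546 and m = 0.668, so r·m = 0.365.
ω = √0.365 = 0.604 per year, hence T = 2π/ω ≈ 10.4 years.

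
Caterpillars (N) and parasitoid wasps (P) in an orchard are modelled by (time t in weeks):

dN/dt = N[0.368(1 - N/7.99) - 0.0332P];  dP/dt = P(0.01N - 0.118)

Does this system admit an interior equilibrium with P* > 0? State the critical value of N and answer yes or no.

The predator equation gives dP/dt > 0 only when N > 0.118/0.01 = 11.8.
Without the predator, N → K = 7.99. Since 7.99 < 11.8, the predator cannot invade.

Threshold N = 11.8; K < 11.8, so no, the predator goes extinct.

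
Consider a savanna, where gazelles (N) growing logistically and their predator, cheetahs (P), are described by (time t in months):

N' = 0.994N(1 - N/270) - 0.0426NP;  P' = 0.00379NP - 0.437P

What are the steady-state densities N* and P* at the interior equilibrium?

N* ≈ 115, P* ≈ 13.4

From dP/dt = 0 with P > 0: 0.00379N* = 0.437, so N* = 115.
Substitute into dN/dt = 0: 0.994(1 - 115/270) = 0.0426P*.
The bracket is 0.573, giving P* = 0.57/0.0426 = 13.4.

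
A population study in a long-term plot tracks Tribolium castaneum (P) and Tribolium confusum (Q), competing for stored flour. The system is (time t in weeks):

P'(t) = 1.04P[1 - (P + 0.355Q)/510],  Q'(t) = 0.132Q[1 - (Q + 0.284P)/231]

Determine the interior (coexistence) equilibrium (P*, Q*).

P* ≈ 476, Q* ≈ 95.8

Setting both brackets to zero gives the nullclines P + 0.355Q = 510 and 0.284P + Q = 231.
Substituting Q = 231 - 0.284P into the first: P(1 - 0.355·0.284) = 510 - 0.355·231.
So P* = 428/0.899 = 476, and then Q* = 231 - 0.284·476 = 95.8.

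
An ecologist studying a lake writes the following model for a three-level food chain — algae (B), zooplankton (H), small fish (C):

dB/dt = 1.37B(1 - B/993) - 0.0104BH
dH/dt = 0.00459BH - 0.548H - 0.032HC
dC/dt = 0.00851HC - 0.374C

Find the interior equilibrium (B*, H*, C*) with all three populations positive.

B* ≈ 662, H* ≈ 43.9, C* ≈ 77.8

From dC/dt = 0: 0.00851H* = 0.374, so H* = 43.9.
From dB/dt = 0: 1.37(1 - B*/993) = 0.0104·43.9, giving B* = 993·(1 - 0.334) = 662.
From dH/dt = 0: 0.00459·662 - 0.548 = 0.032C*, so C* = 2.49/0.032 = 77.8.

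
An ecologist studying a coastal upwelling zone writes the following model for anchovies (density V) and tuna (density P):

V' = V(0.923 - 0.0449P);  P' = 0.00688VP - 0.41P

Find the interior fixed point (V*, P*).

V* ≈ 59.6, P* ≈ 20.6

Set dP/dt = 0 with P > 0: 0.00688V - 0.41 = 0, so V* = 0.41/0.00688 = 59.6.
Set dV/dt = 0 with V > 0: 0.923 - 0.0449P = 0, so P* = 0.923/0.0449 = 20.6.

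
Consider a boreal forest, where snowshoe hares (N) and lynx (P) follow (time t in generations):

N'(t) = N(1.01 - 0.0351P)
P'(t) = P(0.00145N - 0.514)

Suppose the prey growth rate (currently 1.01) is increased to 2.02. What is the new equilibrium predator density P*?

P* ≈ 57.5

At the interior fixed point, setting dN/dt = 0 with N > 0 fixes P* = (prey growth rate)/(NP coefficient) — independent of the other coefficients.
With the change, P* = 2.02/0.0351 = 57.5; it rises from 28.8.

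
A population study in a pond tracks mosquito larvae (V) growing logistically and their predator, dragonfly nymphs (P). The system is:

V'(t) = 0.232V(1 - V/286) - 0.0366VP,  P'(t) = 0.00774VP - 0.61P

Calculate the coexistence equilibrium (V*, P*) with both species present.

From dP/dt = 0 with P > 0: 0.00774V* = 0.61, so V* = 78.8.
Substitute into dV/dt = 0: 0.232(1 - 78.8/286) = 0.0366P*.
The bracket is 0.724, giving P* = 0.168/0.0366 = 4.59.

V* ≈ 78.8, P* ≈ 4.59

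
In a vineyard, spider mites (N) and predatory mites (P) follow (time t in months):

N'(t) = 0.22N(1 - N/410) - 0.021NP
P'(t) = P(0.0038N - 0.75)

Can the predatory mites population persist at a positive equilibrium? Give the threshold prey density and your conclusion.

Threshold N = 197; K > 197, so yes, the predator persists.

The predator equation gives dP/dt > 0 only when N > 0.75/0.0038 = 197.
Without the predator, N → K = 410. Since 410 > 197, the predator can invade and persist.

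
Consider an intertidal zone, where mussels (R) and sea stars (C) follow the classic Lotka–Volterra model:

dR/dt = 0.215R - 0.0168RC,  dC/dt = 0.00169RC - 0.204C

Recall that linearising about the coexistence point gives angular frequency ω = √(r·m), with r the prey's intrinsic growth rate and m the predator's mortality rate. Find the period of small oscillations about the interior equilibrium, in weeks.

T ≈ 30 weeks

Here r = 0.215 and m = 0.204, so r·m = 0.0439.
ω = √0.0439 = 0.209 per week, hence T = 2π/ω ≈ 30 weeks.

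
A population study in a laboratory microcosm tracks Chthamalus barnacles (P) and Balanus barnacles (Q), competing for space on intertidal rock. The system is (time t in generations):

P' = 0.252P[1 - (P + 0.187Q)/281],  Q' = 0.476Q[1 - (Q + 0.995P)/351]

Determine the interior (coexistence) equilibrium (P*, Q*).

Setting both brackets to zero gives the nullclines P + 0.187Q = 281 and 0.995P + Q = 351.
Substituting Q = 351 - 0.995P into the first: P(1 - 0.187·0.995) = 281 - 0.187·351.
So P* = 215/0.814 = 265, and then Q* = 351 - 0.995·265 = 87.7.

P* ≈ 265, Q* ≈ 87.7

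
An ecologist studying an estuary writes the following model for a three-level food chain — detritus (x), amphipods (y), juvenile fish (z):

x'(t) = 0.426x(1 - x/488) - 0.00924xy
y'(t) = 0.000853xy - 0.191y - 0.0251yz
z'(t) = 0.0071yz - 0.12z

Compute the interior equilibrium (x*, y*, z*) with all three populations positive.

From dz/dt = 0: 0.0071y* = 0.12, so y* = 16.9.
From dx/dt = 0: 0.426(1 - x*/488) = 0.00924·16.9, giving x* = 488·(1 - 0.367) = 309.
From dy/dt = 0: 0.000853·309 - 0.191 = 0.0251z*, so z* = 0.0727/0.0251 = 2.89.

x* ≈ 309, y* ≈ 16.9, z* ≈ 2.89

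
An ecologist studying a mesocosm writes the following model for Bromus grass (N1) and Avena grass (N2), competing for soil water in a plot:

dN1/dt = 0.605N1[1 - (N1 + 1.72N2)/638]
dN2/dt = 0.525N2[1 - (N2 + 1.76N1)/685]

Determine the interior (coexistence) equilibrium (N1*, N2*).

N1* ≈ 266, N2* ≈ 216

Setting both brackets to zero gives the nullclines N1 + 1.72N2 = 638 and 1.76N1 + N2 = 685.
Substituting N2 = 685 - 1.76N1 into the first: N1(1 - 1.72·1.76) = 638 - 1.72·685.
So N1* = -540/-2.03 = 266, and then N2* = 685 - 1.76·266 = 216.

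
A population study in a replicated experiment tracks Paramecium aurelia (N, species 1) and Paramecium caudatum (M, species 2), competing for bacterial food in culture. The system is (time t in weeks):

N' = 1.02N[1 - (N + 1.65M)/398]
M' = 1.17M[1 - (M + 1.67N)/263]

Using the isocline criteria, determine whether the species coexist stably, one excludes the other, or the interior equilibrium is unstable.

unstable coexistence (outcome depends on initial conditions)

Compare the nullcline intercepts: K1/α12 = 398/1.65 = 241 < K2 = 263; K2/α21 = 263/1.67 = 157 < K1 = 398.
Since both are reversed, neither can invade when rare; the interior point is a saddle.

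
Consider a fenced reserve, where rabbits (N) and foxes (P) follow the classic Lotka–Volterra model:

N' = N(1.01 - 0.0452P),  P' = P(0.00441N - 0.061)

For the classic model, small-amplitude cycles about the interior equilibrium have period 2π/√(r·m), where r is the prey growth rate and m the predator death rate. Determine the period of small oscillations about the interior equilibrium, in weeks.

T ≈ 25.3 weeks

Here r = 1.01 and m = 0.061, so r·m = 0.0616.
ω = √0.0616 = 0.248 per week, hence T = 2π/ω ≈ 25.3 weeks.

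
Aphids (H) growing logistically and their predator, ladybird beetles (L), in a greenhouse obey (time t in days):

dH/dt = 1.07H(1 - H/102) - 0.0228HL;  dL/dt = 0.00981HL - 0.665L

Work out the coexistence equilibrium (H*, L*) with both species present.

H* ≈ 67.8, L* ≈ 15.7

From dL/dt = 0 with L > 0: 0.00981H* = 0.665, so H* = 67.8.
Substitute into dH/dt = 0: 1.07(1 - 67.8/102) = 0.0228L*.
The bracket is 0.335, giving L* = 0.359/0.0228 = 15.7.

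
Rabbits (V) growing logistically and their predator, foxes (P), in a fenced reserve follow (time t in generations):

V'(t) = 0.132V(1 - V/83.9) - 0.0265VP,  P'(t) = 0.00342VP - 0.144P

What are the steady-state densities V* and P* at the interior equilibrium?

V* ≈ 42.1, P* ≈ 2.48

From dP/dt = 0 with P > 0: 0.00342V* = 0.144, so V* = 42.1.
Substitute into dV/dt = 0: 0.132(1 - 42.1/83.9) = 0.0265P*.
The bracket is 0.498, giving P* = 0.0658/0.0265 = 2.48.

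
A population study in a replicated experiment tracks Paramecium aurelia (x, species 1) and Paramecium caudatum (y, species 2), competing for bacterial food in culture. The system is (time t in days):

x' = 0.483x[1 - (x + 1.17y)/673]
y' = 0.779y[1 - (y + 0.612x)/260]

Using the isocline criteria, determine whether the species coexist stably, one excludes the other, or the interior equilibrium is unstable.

Compare the nullcline intercepts: K1/α12 = 673/1.17 = 575 > K2 = 260; K2/α21 = 260/0.612 = 425 < K1 = 673.
Since the inequalities point opposite ways, species 1 can invade but species 2 cannot.

species 1 excludes species 2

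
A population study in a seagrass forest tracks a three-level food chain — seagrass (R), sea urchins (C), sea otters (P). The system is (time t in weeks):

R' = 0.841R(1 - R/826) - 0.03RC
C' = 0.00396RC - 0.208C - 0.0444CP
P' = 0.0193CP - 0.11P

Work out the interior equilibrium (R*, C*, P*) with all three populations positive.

R* ≈ 658, C* ≈ 5.7, P* ≈ 54

From dP/dt = 0: 0.0193C* = 0.11, so C* = 5.7.
From dR/dt = 0: 0.841(1 - R*/826) = 0.03·5.7, giving R* = 826·(1 - 0.203) = 658.
From dC/dt = 0: 0.00396·658 - 0.208 = 0.0444P*, so P* = 2.4/0.0444 = 54.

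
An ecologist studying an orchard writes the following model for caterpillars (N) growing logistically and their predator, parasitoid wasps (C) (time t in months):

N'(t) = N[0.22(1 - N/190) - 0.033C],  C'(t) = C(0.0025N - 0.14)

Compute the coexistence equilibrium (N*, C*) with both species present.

From dC/dt = 0 with C > 0: 0.0025N* = 0.14, so N* = 56.
Substitute into dN/dt = 0: 0.22(1 - 56/190) = 0.033C*.
The bracket is 0.705, giving C* = 0.155/0.033 = 4.7.

N* ≈ 56, C* ≈ 4.7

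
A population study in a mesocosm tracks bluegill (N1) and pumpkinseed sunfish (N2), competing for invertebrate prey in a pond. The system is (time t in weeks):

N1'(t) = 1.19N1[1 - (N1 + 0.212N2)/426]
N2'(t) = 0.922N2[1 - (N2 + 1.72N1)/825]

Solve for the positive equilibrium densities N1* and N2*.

N1* ≈ 395, N2* ≈ 145

Setting both brackets to zero gives the nullclines N1 + 0.212N2 = 426 and 1.72N1 + N2 = 825.
Substituting N2 = 825 - 1.72N1 into the first: N1(1 - 0.212·1.72) = 426 - 0.212·825.
So N1* = 251/0.635 = 395, and then N2* = 825 - 1.72·395 = 145.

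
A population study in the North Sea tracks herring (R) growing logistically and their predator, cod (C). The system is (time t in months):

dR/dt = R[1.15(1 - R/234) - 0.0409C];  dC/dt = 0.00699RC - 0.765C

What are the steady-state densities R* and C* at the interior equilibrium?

From dC/dt = 0 with C > 0: 0.00699R* = 0.765, so R* = 109.
Substitute into dR/dt = 0: 1.15(1 - 109/234) = 0.0409C*.
The bracket is 0.532, giving C* = 0.612/0.0409 = 15.

R* ≈ 109, C* ≈ 15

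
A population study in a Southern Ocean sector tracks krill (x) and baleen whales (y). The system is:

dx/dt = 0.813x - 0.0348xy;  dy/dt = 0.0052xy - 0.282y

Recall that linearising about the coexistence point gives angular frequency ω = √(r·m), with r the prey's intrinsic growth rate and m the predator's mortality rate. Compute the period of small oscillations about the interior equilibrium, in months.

Here r = 0.813 and m = 0.282, so r·m = 0.229.
ω = √0.229 = 0.479 per month, hence T = 2π/ω ≈ 13.1 months.

T ≈ 13.1 months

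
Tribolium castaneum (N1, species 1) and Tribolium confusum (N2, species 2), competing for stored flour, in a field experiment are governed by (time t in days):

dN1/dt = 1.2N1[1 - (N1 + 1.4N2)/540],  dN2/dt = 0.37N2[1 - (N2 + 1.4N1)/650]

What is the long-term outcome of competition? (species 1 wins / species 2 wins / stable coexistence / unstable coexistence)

Compare the nullcline intercepts: K1/α12 = 540/1.4 = 386 < K2 = 650; K2/α21 = 650/1.4 = 464 < K1 = 540.
Since both are reversed, neither can invade when rare; the interior point is a saddle.

unstable coexistence (outcome depends on initial conditions)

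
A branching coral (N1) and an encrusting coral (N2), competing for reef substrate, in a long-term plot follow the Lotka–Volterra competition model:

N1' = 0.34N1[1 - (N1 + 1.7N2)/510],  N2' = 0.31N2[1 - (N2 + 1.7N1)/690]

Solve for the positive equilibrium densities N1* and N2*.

Setting both brackets to zero gives the nullclines N1 + 1.7N2 = 510 and 1.7N1 + N2 = 690.
Substituting N2 = 690 - 1.7N1 into the first: N1(1 - 1.7·1.7) = 510 - 1.7·690.
So N1* = -663/-1.89 = 351, and then N2* = 690 - 1.7·351 = 93.7.

N1* ≈ 351, N2* ≈ 93.7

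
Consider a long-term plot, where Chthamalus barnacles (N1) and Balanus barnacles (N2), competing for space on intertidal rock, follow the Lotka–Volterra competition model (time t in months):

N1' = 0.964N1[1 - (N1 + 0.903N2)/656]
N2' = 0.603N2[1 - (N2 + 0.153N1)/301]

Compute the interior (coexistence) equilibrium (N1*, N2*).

N1* ≈ 446, N2* ≈ 233

Setting both brackets to zero gives the nullclines N1 + 0.903N2 = 656 and 0.153N1 + N2 = 301.
Substituting N2 = 301 - 0.153N1 into the first: N1(1 - 0.903·0.153) = 656 - 0.903·301.
So N1* = 384/0.862 = 446, and then N2* = 301 - 0.153·446 = 233.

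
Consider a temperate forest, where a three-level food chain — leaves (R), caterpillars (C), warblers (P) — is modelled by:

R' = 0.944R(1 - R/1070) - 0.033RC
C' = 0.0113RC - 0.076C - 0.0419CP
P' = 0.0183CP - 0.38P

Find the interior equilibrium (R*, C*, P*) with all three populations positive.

From dP/dt = 0: 0.0183C* = 0.38, so C* = 20.8.
From dR/dt = 0: 0.944(1 - R*/1070) = 0.033·20.8, giving R* = 1070·(1 - 0.726) = 293.
From dC/dt = 0: 0.0113·293 - 0.076 = 0.0419P*, so P* = 3.24/0.0419 = 77.3.

R* ≈ 293, C* ≈ 20.8, P* ≈ 77.3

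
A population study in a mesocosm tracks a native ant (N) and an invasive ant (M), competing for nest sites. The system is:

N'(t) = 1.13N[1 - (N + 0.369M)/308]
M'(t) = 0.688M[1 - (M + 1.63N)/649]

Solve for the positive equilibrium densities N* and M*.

N* ≈ 172, M* ≈ 369

Setting both brackets to zero gives the nullclines N + 0.369M = 308 and 1.63N + M = 649.
Substituting M = 649 - 1.63N into the first: N(1 - 0.369·1.63) = 308 - 0.369·649.
So N* = 68.5/0.399 = 172, and then M* = 649 - 1.63·172 = 369.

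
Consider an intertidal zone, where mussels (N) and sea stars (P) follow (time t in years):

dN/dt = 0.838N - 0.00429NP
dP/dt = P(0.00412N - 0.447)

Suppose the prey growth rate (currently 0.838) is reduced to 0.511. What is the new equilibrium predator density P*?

P* ≈ 119

At the interior fixed point, setting dN/dt = 0 with N > 0 fixes P* = (prey growth rate)/(NP coefficient) — independent of the other coefficients.
With the change, P* = 0.511/0.00429 = 119; it falls from 195.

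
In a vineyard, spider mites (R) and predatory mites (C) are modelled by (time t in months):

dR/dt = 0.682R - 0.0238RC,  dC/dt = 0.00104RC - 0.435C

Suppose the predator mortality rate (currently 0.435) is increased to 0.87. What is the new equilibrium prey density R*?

At the interior fixed point, setting dC/dt = 0 with C > 0 fixes R* = (predator death rate)/(RC coefficient) — independent of the other coefficients.
With the change, R* = 0.87/0.00104 = 837; it rises from 418.

R* ≈ 837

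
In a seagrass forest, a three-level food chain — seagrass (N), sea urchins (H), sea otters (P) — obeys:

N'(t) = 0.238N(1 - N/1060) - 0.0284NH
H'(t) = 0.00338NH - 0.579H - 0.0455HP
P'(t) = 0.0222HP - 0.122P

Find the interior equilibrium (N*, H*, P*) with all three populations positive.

N* ≈ 365, H* ≈ 5.5, P* ≈ 14.4

From dP/dt = 0: 0.0222H* = 0.122, so H* = 5.5.
From dN/dt = 0: 0.238(1 - N*/1060) = 0.0284·5.5, giving N* = 1060·(1 - 0.656) = 365.
From dH/dt = 0: 0.00338·365 - 0.579 = 0.0455P*, so P* = 0.654/0.0455 = 14.4.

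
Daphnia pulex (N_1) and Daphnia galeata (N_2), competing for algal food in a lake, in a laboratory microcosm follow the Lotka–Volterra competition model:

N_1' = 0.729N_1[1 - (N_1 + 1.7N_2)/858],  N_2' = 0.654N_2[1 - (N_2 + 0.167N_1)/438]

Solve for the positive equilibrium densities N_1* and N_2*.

N_1* ≈ 158, N_2* ≈ 412

Setting both brackets to zero gives the nullclines N_1 + 1.7N_2 = 858 and 0.167N_1 + N_2 = 438.
Substituting N_2 = 438 - 0.167N_1 into the first: N_1(1 - 1.7·0.167) = 858 - 1.7·438.
So N_1* = 113/0.716 = 158, and then N_2* = 438 - 0.167·158 = 412.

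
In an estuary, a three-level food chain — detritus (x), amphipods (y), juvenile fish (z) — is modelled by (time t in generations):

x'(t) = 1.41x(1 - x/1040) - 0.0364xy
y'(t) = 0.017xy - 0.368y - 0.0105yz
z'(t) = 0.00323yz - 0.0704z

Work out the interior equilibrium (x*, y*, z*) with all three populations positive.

From dz/dt = 0: 0.00323y* = 0.0704, so y* = 21.8.
From dx/dt = 0: 1.41(1 - x*/1040) = 0.0364·21.8, giving x* = 1040·(1 - 0.563) = 455.
From dy/dt = 0: 0.017·455 - 0.368 = 0.0105z*, so z* = 7.36/0.0105 = 701.

x* ≈ 455, y* ≈ 21.8, z* ≈ 701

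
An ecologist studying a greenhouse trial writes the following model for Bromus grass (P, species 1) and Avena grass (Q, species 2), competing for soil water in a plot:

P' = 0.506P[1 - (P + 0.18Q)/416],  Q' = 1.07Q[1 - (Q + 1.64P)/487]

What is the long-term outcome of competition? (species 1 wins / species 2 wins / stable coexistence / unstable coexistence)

species 1 excludes species 2

Compare the nullcline intercepts: K1/α12 = 416/0.18 = 2310 > K2 = 487; K2/α21 = 487/1.64 = 297 < K1 = 416.
Since the inequalities point opposite ways, species 1 can invade but species 2 cannot.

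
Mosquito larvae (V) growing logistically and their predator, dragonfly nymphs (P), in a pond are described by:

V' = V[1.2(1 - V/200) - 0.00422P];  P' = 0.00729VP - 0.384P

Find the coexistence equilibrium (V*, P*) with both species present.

V* ≈ 52.7, P* ≈ 209

From dP/dt = 0 with P > 0: 0.00729V* = 0.384, so V* = 52.7.
Substitute into dV/dt = 0: 1.2(1 - 52.7/200) = 0.00422P*.
The bracket is 0.737, giving P* = 0.884/0.00422 = 209.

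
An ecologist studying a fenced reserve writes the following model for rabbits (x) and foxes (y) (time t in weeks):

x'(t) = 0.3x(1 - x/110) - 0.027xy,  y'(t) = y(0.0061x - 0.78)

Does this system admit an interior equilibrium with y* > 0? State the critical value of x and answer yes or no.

The predator equation gives dy/dt > 0 only when x > 0.78/0.0061 = 128.
Without the predator, x → K = 110. Since 110 < 128, the predator cannot invade.

Threshold x = 128; K < 128, so no, the predator goes extinct.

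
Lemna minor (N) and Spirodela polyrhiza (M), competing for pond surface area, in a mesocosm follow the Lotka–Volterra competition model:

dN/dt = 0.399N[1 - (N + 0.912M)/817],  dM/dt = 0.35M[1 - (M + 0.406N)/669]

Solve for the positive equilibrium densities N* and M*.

Setting both brackets to zero gives the nullclines N + 0.912M = 817 and 0.406N + M = 669.
Substituting M = 669 - 0.406N into the first: N(1 - 0.912·0.406) = 817 - 0.912·669.
So N* = 207/0.63 = 329, and then M* = 669 - 0.406·329 = 536.

N* ≈ 329, M* ≈ 536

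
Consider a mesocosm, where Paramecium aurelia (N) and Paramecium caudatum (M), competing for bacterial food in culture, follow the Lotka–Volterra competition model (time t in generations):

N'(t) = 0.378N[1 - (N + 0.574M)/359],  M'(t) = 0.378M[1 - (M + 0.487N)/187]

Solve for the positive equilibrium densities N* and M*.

N* ≈ 349, M* ≈ 16.9

Setting both brackets to zero gives the nullclines N + 0.574M = 359 and 0.487N + M = 187.
Substituting M = 187 - 0.487N into the first: N(1 - 0.574·0.487) = 359 - 0.574·187.
So N* = 252/0.72 = 349, and then M* = 187 - 0.487·349 = 16.9.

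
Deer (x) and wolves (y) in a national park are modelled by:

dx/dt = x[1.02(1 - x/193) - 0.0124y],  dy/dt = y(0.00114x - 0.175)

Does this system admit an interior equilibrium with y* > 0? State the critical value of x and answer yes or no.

The predator equation gives dy/dt > 0 only when x > 0.175/0.00114 = 154.
Without the predator, x → K = 193. Since 193 > 154, the predator can invade and persist.

Threshold x = 154; K > 154, so yes, the predator persists.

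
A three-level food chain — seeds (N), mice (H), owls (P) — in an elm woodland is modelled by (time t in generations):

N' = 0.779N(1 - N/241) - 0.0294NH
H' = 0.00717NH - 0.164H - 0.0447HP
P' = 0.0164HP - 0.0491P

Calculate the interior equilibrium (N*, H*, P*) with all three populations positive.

From dP/dt = 0: 0.0164H* = 0.0491, so H* = 2.99.
From dN/dt = 0: 0.779(1 - N*/241) = 0.0294·2.99, giving N* = 241·(1 - 0.113) = 214.
From dH/dt = 0: 0.00717·214 - 0.164 = 0.0447P*, so P* = 1.37/0.0447 = 30.6.

N* ≈ 214, H* ≈ 2.99, P* ≈ 30.6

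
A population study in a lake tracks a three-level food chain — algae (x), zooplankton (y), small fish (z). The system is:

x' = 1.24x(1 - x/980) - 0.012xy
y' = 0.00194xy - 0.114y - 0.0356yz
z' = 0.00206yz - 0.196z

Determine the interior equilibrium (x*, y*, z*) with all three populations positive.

From dz/dt = 0: 0.00206y* = 0.196, so y* = 95.1.
From dx/dt = 0: 1.24(1 - x*/980) = 0.012·95.1, giving x* = 980·(1 - 0.921) = 77.7.
From dy/dt = 0: 0.00194·77.7 - 0.114 = 0.0356z*, so z* = 0.0366/0.0356 = 1.03.

x* ≈ 77.7, y* ≈ 95.1, z* ≈ 1.03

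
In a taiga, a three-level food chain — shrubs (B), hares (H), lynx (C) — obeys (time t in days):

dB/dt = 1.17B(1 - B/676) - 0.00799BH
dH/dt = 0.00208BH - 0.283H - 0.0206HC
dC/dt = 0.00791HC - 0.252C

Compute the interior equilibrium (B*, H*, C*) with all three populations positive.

From dC/dt = 0: 0.00791H* = 0.252, so H* = 31.9.
From dB/dt = 0: 1.17(1 - B*/676) = 0.00799·31.9, giving B* = 676·(1 - 0.218) = 529.
From dH/dt = 0: 0.00208·529 - 0.283 = 0.0206C*, so C* = 0.817/0.0206 = 39.7.

B* ≈ 529, H* ≈ 31.9, C* ≈ 39.7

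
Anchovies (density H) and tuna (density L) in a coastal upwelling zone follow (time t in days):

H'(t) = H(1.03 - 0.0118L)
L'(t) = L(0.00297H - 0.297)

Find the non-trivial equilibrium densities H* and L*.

Set dL/dt = 0 with L > 0: 0.00297H - 0.297 = 0, so H* = 0.297/0.00297 = 100.
Set dH/dt = 0 with H > 0: 1.03 - 0.0118L = 0, so L* = 1.03/0.0118 = 87.3.

H* ≈ 100, L* ≈ 87.3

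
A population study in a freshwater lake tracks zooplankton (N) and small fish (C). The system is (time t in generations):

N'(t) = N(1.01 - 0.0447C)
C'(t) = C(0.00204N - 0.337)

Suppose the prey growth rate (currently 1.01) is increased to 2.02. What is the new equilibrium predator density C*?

At the interior fixed point, setting dN/dt = 0 with N > 0 fixes C* = (prey growth rate)/(NC coefficient) — independent of the other coefficients.
With the change, C* = 2.02/0.0447 = 45.2; it rises from 22.6.

C* ≈ 45.2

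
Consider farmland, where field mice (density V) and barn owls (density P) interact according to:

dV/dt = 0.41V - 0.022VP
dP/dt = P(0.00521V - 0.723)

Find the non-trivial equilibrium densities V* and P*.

Set dP/dt = 0 with P > 0: 0.00521V - 0.723 = 0, so V* = 0.723/0.00521 = 139.
Set dV/dt = 0 with V > 0: 0.41 - 0.022P = 0, so P* = 0.41/0.022 = 18.6.

V* ≈ 139, P* ≈ 18.6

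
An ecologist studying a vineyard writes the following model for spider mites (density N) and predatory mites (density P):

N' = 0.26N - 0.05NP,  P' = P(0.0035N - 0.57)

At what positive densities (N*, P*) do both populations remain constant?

Set dP/dt = 0 with P > 0: 0.0035N - 0.57 = 0, so N* = 0.57/0.0035 = 163.
Set dN/dt = 0 with N > 0: 0.26 - 0.05P = 0, so P* = 0.26/0.05 = 5.2.

N* ≈ 163, P* ≈ 5.2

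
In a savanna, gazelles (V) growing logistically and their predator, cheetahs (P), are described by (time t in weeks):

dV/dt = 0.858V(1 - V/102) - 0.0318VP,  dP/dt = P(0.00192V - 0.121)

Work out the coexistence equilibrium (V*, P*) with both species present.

From dP/dt = 0 with P > 0: 0.00192V* = 0.121, so V* = 63.
Substitute into dV/dt = 0: 0.858(1 - 63/102) = 0.0318P*.
The bracket is 0.382, giving P* = 0.328/0.0318 = 10.3.

V* ≈ 63, P* ≈ 10.3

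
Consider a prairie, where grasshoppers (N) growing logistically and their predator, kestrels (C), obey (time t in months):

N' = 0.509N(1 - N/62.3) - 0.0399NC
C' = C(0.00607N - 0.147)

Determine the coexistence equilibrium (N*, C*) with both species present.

From dC/dt = 0 with C > 0: 0.00607N* = 0.147, so N* = 24.2.
Substitute into dN/dt = 0: 0.509(1 - 24.2/62.3) = 0.0399C*.
The bracket is 0.611, giving C* = 0.311/0.0399 = 7.8.

N* ≈ 24.2, C* ≈ 7.8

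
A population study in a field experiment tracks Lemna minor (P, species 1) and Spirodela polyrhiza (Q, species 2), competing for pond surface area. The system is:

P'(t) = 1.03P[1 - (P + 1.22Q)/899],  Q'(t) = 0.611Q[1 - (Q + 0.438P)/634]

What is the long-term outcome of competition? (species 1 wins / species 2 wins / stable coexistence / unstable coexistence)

Compare the nullcline intercepts: K1/α12 = 899/1.22 = 737 > K2 = 634; K2/α21 = 634/0.438 = 1450 > K1 = 899.
Since both inequalities hold, each species can invade when rare, so the interior equilibrium is stable.

stable coexistence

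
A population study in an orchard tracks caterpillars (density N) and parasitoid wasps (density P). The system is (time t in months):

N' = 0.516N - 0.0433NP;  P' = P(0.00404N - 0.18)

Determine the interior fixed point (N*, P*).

N* ≈ 44.6, P* ≈ 11.9

Set dP/dt = 0 with P > 0: 0.00404N - 0.18 = 0, so N* = 0.18/0.00404 = 44.6.
Set dN/dt = 0 with N > 0: 0.516 - 0.0433P = 0, so P* = 0.516/0.0433 = 11.9.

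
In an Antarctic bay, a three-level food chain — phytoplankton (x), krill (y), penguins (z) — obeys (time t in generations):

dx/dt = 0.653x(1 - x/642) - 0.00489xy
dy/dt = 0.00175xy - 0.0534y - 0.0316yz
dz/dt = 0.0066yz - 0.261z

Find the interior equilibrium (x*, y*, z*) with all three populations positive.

x* ≈ 452, y* ≈ 39.5, z* ≈ 23.3

From dz/dt = 0: 0.0066y* = 0.261, so y* = 39.5.
From dx/dt = 0: 0.653(1 - x*/642) = 0.00489·39.5, giving x* = 642·(1 - 0.296) = 452.
From dy/dt = 0: 0.00175·452 - 0.0534 = 0.0316z*, so z* = 0.737/0.0316 = 23.3.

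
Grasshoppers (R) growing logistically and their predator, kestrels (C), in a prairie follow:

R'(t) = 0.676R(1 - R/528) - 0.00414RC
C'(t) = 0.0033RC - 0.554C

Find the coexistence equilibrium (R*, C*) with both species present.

R* ≈ 168, C* ≈ 111

From dC/dt = 0 with C > 0: 0.0033R* = 0.554, so R* = 168.
Substitute into dR/dt = 0: 0.676(1 - 168/528) = 0.00414C*.
The bracket is 0.682, giving C* = 0.461/0.00414 = 111.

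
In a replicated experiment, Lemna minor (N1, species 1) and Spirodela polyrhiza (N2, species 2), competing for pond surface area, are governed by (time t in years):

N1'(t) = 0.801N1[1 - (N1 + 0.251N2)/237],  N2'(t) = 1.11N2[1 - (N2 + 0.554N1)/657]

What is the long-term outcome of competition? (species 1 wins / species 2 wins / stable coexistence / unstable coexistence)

stable coexistence

Compare the nullcline intercepts: K1/α12 = 237/0.251 = 944 > K2 = 657; K2/α21 = 657/0.554 = 1190 > K1 = 237.
Since both inequalities hold, each species can invade when rare, so the interior equilibrium is stable.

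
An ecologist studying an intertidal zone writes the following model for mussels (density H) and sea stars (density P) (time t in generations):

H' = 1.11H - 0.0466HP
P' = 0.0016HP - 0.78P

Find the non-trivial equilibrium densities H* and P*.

Set dP/dt = 0 with P > 0: 0.0016H - 0.78 = 0, so H* = 0.78/0.0016 = 488.
Set dH/dt = 0 with H > 0: 1.11 - 0.0466P = 0, so P* = 1.11/0.0466 = 23.8.

H* ≈ 488, P* ≈ 23.8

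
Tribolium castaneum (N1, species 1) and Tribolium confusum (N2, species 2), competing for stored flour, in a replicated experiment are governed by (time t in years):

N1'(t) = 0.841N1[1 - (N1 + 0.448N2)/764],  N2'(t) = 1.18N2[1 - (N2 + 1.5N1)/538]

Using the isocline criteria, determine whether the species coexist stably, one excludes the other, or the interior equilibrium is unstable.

Compare the nullcline intercepts: K1/α12 = 764/0.448 = 1710 > K2 = 538; K2/α21 = 538/1.5 = 359 < K1 = 764.
Since the inequalities point opposite ways, species 1 can invade but species 2 cannot.

species 1 excludes species 2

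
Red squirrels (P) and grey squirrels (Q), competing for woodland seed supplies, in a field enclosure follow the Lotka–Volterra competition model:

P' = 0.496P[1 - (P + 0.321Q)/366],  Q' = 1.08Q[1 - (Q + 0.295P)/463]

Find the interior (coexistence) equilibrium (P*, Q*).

P* ≈ 240, Q* ≈ 392

Setting both brackets to zero gives the nullclines P + 0.321Q = 366 and 0.295P + Q = 463.
Substituting Q = 463 - 0.295P into the first: P(1 - 0.321·0.295) = 366 - 0.321·463.
So P* = 217/0.905 = 240, and then Q* = 463 - 0.295·240 = 392.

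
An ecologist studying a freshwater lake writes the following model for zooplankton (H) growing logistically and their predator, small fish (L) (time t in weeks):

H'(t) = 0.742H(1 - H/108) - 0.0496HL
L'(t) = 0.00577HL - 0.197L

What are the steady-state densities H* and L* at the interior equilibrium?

H* ≈ 34.1, L* ≈ 10.2

From dL/dt = 0 with L > 0: 0.00577H* = 0.197, so H* = 34.1.
Substitute into dH/dt = 0: 0.742(1 - 34.1/108) = 0.0496L*.
The bracket is 0.684, giving L* = 0.507/0.0496 = 10.2.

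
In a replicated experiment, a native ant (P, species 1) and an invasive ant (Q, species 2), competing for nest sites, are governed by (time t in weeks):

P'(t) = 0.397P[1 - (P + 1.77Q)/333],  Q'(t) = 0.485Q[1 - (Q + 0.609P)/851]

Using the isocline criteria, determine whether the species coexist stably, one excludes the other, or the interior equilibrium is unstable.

Compare the nullcline intercepts: K1/α12 = 333/1.77 = 188 < K2 = 851; K2/α21 = 851/0.609 = 1400 > K1 = 333.
Since the inequalities point opposite ways, species 2 can invade but species 1 cannot.

species 2 excludes species 1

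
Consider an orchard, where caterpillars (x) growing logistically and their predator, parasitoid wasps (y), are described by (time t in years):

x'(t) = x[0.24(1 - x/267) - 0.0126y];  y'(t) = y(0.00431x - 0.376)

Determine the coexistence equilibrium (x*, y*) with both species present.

From dy/dt = 0 with y > 0: 0.00431x* = 0.376, so x* = 87.2.
Substitute into dx/dt = 0: 0.24(1 - 87.2/267) = 0.0126y*.
The bracket is 0.673, giving y* = 0.162/0.0126 = 12.8.

x* ≈ 87.2, y* ≈ 12.8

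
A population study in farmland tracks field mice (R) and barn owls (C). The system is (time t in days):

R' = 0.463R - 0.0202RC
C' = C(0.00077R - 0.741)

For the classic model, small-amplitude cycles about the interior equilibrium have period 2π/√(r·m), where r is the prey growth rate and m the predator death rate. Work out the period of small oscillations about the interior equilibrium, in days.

Here r = 0.463 and m = 0.741, so r·m = 0.343.
ω = √0.343 = 0.586 per day, hence T = 2π/ω ≈ 10.7 days.

T ≈ 10.7 days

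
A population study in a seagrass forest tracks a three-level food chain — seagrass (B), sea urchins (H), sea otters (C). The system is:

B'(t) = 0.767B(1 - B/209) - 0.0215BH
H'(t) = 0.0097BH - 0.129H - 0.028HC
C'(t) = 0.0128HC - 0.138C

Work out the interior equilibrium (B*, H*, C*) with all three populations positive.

B* ≈ 146, H* ≈ 10.8, C* ≈ 45.9

From dC/dt = 0: 0.0128H* = 0.138, so H* = 10.8.
From dB/dt = 0: 0.767(1 - B*/209) = 0.0215·10.8, giving B* = 209·(1 - 0.302) = 146.
From dH/dt = 0: 0.0097·146 - 0.129 = 0.028C*, so C* = 1.29/0.028 = 45.9.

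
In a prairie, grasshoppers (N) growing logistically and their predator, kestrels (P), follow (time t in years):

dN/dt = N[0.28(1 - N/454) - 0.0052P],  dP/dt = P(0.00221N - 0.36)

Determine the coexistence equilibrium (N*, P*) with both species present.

From dP/dt = 0 with P > 0: 0.00221N* = 0.36, so N* = 163.
Substitute into dN/dt = 0: 0.28(1 - 163/454) = 0.0052P*.
The bracket is 0.641, giving P* = 0.18/0.0052 = 34.5.

N* ≈ 163, P* ≈ 34.5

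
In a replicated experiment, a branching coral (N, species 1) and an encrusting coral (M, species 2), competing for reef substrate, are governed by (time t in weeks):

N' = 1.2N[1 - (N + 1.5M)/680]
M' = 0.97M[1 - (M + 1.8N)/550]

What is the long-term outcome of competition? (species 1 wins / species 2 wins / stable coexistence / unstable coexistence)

Compare the nullcline intercepts: K1/α12 = 680/1.5 = 453 < K2 = 550; K2/α21 = 550/1.8 = 306 < K1 = 680.
Since both are reversed, neither can invade when rare; the interior point is a saddle.

unstable coexistence (outcome depends on initial conditions)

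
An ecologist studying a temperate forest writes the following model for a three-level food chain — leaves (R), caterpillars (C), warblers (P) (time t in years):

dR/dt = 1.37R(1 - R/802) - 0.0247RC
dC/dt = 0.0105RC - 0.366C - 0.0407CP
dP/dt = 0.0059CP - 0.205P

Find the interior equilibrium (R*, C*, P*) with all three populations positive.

From dP/dt = 0: 0.0059C* = 0.205, so C* = 34.7.
From dR/dt = 0: 1.37(1 - R*/802) = 0.0247·34.7, giving R* = 802·(1 - 0.626) = 300.
From dC/dt = 0: 0.0105·300 - 0.366 = 0.0407P*, so P* = 2.78/0.0407 = 68.3.

R* ≈ 300, C* ≈ 34.7, P* ≈ 68.3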